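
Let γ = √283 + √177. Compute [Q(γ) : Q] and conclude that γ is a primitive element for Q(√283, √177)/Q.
[Q(γ) : Q] = 4 (equivalently, Q(γ) = Q(√283, √177))

Obviously Q(γ) ⊆ Q(√283, √177), and [Q(√283, √177):Q] = 4 (since 283, 177 are distinct squarefree integers > 1 with 50091 not a perfect square). To show equality we compute the minimal polynomial of γ. From γ = √283 + √177: γ^2 = 283 + 2√(50091) + 177 = 460 + 2√(50091), so γ^2 - 460 = 2√(50091); squaring, (γ^2 - 460)^2 = 4·50091, i.e. γ^4 - 920γ^2 + 211600 - 200364 = 0, i.e. γ^4 - 920γ^2 + 11236 = 0. So γ is a root of x^4 - 920x^2 + 11236. This polynomial is irreducible over Q: it has no rational root (each ±√283 ± √177 is irrational), and any factorization into two quadratics over Q would force √(50091) ∈ Q (pairing opposite roots) or √283, √177 ∈ Q (other pairings), all impossible. Hence [Q(γ):Q] = 4 = [Q(√283, √177):Q], so Q(γ) = Q(√283, √177).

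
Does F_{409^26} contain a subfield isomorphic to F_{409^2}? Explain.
Yes: F_{409^2} is a subfield of F_{409^26}

F_{p^m} embeds in F_{p^n} iff m | n (since F_{p^n} is the splitting field of x^(p^n) - x, and F_{p^m} ⊂ F_{p^n} forces p^n to be a power of p^m, i.e. m | n; conversely if m | n then every root of x^(p^m) - x is a root of x^(p^n) - x). Here 2 | 26 (since 26 = 13·2), so F_{409^2} is a subfield of F_{409^26}, and [F_{409^26} : F_{409^2}] = 26/2 = 13.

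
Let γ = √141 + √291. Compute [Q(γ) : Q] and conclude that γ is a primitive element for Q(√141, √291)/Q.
[Q(γ) : Q] = 4 (equivalently, Q(γ) = Q(√141, √291))

Obviously Q(γ) ⊆ Q(√141, √291), and [Q(√141, √291):Q] = 4 (since 141, 291 are distinct squarefree integers > 1 with 41031 not a perfect square). To show equality we compute the minimal polynomial of γ. From γ = √141 + √291: γ^2 = 141 + 2√(41031) + 291 = 432 + 2√(41031), so γ^2 - 432 = 2√(41031); squaring, (γ^2 - 432)^2 = 4·41031, i.e. γ^4 - 864γ^2 + 186624 - 164124 = 0, i.e. γ^4 - 864γ^2 + 22500 = 0. So γ is a root of x^4 - 864x^2 + 22500. This polynomial is irreducible over Q: it has no rational root (each ±√141 ± √291 is irrational), and any factorization into two quadratics over Q would force √(41031) ∈ Q (pairing opposite roots) or √141, √291 ∈ Q (other pairings), all impossible. Hence [Q(γ):Q] = 4 = [Q(√141, √291):Q], so Q(γ) = Q(√141, √291).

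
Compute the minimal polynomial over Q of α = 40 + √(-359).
m_α(x) = x^2 - 80x + 1959

From α - 40 = √(-359), squaring gives (α - 40)^2 = -359, i.e. α^2 - 80α + 1600 = -359, so α^2 - 80α + 1959 = 0. The discriminant of x^2 - 80x + 1959 is (-80)^2 - 4·(1959) = 6400 - 7836 = -1436, and 4·(-359) is not a perfect square in Q since -359 is squarefree and ≠ 1. Hence x^2 - 80x + 1959 is irreducible over Q and is the minimal polynomial of α.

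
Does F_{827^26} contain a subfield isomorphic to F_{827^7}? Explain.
No: F_{827^7} is not a subfield of F_{827^26}

F_{p^m} embeds in F_{p^n} iff m | n. Here 7 ∤ 26 (since 26 = 3·7 + 5 with remainder 5 ≠ 0), so F_{827^7} is not a subfield of F_{827^26}. Equivalently: if it were, the tower law would give 7 = [F_{827^7}:F_827] dividing [F_{827^26}:F_827] = 26, contradiction.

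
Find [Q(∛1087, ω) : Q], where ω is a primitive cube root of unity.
[Q(∛1087, ω) : Q] = 6

[Q(∛1087):Q] = 3 (min poly x^3 - 1087, irreducible since 1087 is not a perfect cube). [Q(ω):Q] = 2 (min poly x^2 + x + 1). Since Q(∛1087) ⊂ R and ω ∉ R, we have ω ∉ Q(∛1087), so x^2 + x + 1 remains irreducible over Q(∛1087) and [Q(∛1087, ω) : Q(∛1087)] = 2. By the tower law, [Q(∛1087, ω) : Q] = 3 · 2 = 6. (In fact Q(∛1087, ω) is the splitting field of x^3 - 1087 over Q.)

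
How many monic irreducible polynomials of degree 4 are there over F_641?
There are 42205696320 monic irreducible polynomials of degree 4 over F_641

Each element of F_{641^4} that lies in no proper subfield is a root of exactly one monic irreducible of degree 4 over F_641, and each such polynomial has 4 distinct roots in F_{641^4}. By Möbius inversion the count is N_641(4) = (1/4) Σ_{d|4} μ(4/d) · 641^d = (1/4)(μ(4)·641^1 + μ(2)·641^2 + μ(1)·641^4) = 168822785280/4 = 42205696320.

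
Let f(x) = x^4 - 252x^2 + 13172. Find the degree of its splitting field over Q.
[K : Q] = 4

Solving the quadratic in x^2: x^2 = (252 ± √(252^2 - 4·13172))/2 = (252 ± √10816)/2 = (252 ± 104)/2, giving x^2 = 178 or x^2 = 74. So f(x) = (x^2 - 178)(x^2 - 74) and the roots of f are ±√178, ±√74. Hence the splitting field is K = Q(√178, √74). Since 178 and 74 are distinct squarefree integers > 1, their product 13172 is not a perfect square, so √74 ∉ Q(√178). By the tower law [K:Q] = [Q(√178,√74):Q(√178)] · [Q(√178):Q] = 2 · 2 = 4.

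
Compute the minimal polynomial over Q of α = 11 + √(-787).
m_α(x) = x^2 - 22x + 908

From α - 11 = √(-787), squaring gives (α - 11)^2 = -787, i.e. α^2 - 22α + 121 = -787, so α^2 - 22α + 908 = 0. The discriminant of x^2 - 22x + 908 is (-22)^2 - 4·(908) = 484 - 3632 = -3148, and 4·(-787) is not a perfect square in Q since -787 is squarefree and ≠ 1. Hence x^2 - 22x + 908 is irreducible over Q and is the minimal polynomial of α.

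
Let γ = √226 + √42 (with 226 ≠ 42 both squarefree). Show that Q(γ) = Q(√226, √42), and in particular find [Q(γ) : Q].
[Q(γ) : Q] = 4 (equivalently, Q(γ) = Q(√226, √42))

Obviously Q(γ) ⊆ Q(√226, √42), and [Q(√226, √42):Q] = 4 (since 226, 42 are distinct squarefree integers > 1 with 9492 not a perfect square). To show equality we compute the minimal polynomial of γ. From γ = √226 + √42: γ^2 = 226 + 2√(9492) + 42 = 268 + 2√(9492), so γ^2 - 268 = 2√(9492); squaring, (γ^2 - 268)^2 = 4·9492, i.e. γ^4 - 536γ^2 + 71824 - 37968 = 0, i.e. γ^4 - 536γ^2 + 33856 = 0. So γ is a root of x^4 - 536x^2 + 33856. This polynomial is irreducible over Q: it has no rational root (each ±√226 ± √42 is irrational), and any factorization into two quadratics over Q would force √(9492) ∈ Q (pairing opposite roots) or √226, √42 ∈ Q (other pairings), all impossible. Hence [Q(γ):Q] = 4 = [Q(√226, √42):Q], so Q(γ) = Q(√226, √42).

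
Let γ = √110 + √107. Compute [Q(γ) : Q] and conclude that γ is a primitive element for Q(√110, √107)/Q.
[Q(γ) : Q] = 4 (equivalently, Q(γ) = Q(√110, √107))

Obviously Q(γ) ⊆ Q(√110, √107), and [Q(√110, √107):Q] = 4 (since 110, 107 are distinct squarefree integers > 1 with 11770 not a perfect square). To show equality we compute the minimal polynomial of γ. From γ = √110 + √107: γ^2 = 110 + 2√(11770) + 107 = 217 + 2√(11770), so γ^2 - 217 = 2√(11770); squaring, (γ^2 - 217)^2 = 4·11770, i.e. γ^4 - 434γ^2 + 47089 - 47080 = 0, i.e. γ^4 - 434γ^2 + 9 = 0. So γ is a root of x^4 - 434x^2 + 9. This polynomial is irreducible over Q: it has no rational root (each ±√110 ± √107 is irrational), and any factorization into two quadratics over Q would force √(11770) ∈ Q (pairing opposite roots) or √110, √107 ∈ Q (other pairings), all impossible. Hence [Q(γ):Q] = 4 = [Q(√110, √107):Q], so Q(γ) = Q(√110, √107).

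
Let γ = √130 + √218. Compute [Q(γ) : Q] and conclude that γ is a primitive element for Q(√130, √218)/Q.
[Q(γ) : Q] = 4 (equivalently, Q(γ) = Q(√130, √218))

Obviously Q(γ) ⊆ Q(√130, √218), and [Q(√130, √218):Q] = 4 (since 130, 218 are distinct squarefree integers > 1 with 28340 not a perfect square). To show equality we compute the minimal polynomial of γ. From γ = √130 + √218: γ^2 = 130 + 2√(28340) + 218 = 348 + 2√(28340), so γ^2 - 348 = 2√(28340); squaring, (γ^2 - 348)^2 = 4·28340, i.e. γ^4 - 696γ^2 + 121104 - 113360 = 0, i.e. γ^4 - 696γ^2 + 7744 = 0. So γ is a root of x^4 - 696x^2 + 7744. This polynomial is irreducible over Q: it has no rational root (each ±√130 ± √218 is irrational), and any factorization into two quadratics over Q would force √(28340) ∈ Q (pairing opposite roots) or √130, √218 ∈ Q (other pairings), all impossible. Hence [Q(γ):Q] = 4 = [Q(√130, √218):Q], so Q(γ) = Q(√130, √218).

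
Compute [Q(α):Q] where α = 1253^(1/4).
[Q(α):Q] = 4

α is a root of x^4 - 1253. By Eisenstein's criterion at the prime p = 7 (which divides the constant term 1253 but p^2 = 49 does not, since 1253 is squarefree), x^4 - 1253 is irreducible over Q. Hence [Q(α):Q] = 4.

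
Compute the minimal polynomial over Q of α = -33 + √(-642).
m_α(x) = x^2 + 66x + 1731

From α + 33 = √(-642), squaring gives (α + 33)^2 = -642, i.e. α^2 + 66α + 1089 = -642, so α^2 + 66α + 1731 = 0. The discriminant of x^2 + 66x + 1731 is (66)^2 - 4·(1731) = 4356 - 6924 = -2568, and 4·(-642) is not a perfect square in Q since -642 is squarefree and ≠ 1. Hence x^2 + 66x + 1731 is irreducible over Q and is the minimal polynomial of α.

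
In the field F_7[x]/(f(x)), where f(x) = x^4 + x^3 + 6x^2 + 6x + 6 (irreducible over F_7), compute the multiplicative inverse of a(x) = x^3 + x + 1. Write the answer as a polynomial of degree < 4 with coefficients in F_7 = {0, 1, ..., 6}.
a(x)^(-1) ≡ x^3 + 3x^2 + 4x + 4 (mod f(x))

Since f is irreducible over F_7, F_7[x]/(f) is a field and a(x) ≠ 0 has an inverse. Apply the extended Euclidean algorithm to f(x) and a(x) in F_7[x]: f(x) = (x + 1)·a(x) + (5x^2 + 4x + 5);  a(x) = (3x + 6)·(5x^2 + 4x + 5) + (4x + 6);  (5x^2 + 4x + 5) = (3x)·(4x + 6) + (5). The last nonzero remainder is the constant 5 = gcd(f, a) in F_7. Back-substituting through the division chain expresses 5 = s(x)·a(x) + t(x)·f(x) with s(x) ≡ 5x^3 + x^2 + 6x + 6 (mod f), so (5x^3 + x^2 + 6x + 6)·a(x) ≡ 5 (mod f). Multiplying by 5^(-1) ≡ 3 in F_7 gives a(x)^(-1) ≡ 3·(5x^3 + x^2 + 6x + 6) ≡ x^3 + 3x^2 + 4x + 4 (mod f). Check: (x^3 + x + 1)·(x^3 + 3x^2 + 4x + 4) = x^6 + 3x^5 + 5x^4 + x^3 + x + 4 ≡ 1 (mod x^4 + x^3 + 6x^2 + 6x + 6).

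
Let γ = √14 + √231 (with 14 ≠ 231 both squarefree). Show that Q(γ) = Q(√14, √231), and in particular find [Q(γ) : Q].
[Q(γ) : Q] = 4 (equivalently, Q(γ) = Q(√14, √231))

Obviously Q(γ) ⊆ Q(√14, √231), and [Q(√14, √231):Q] = 4 (since 14, 231 are distinct squarefree integers > 1 with 3234 not a perfect square). To show equality we compute the minimal polynomial of γ. From γ = √14 + √231: γ^2 = 14 + 2√(3234) + 231 = 245 + 2√(3234), so γ^2 - 245 = 2√(3234); squaring, (γ^2 - 245)^2 = 4·3234, i.e. γ^4 - 490γ^2 + 60025 - 12936 = 0, i.e. γ^4 - 490γ^2 + 47089 = 0. So γ is a root of x^4 - 490x^2 + 47089. This polynomial is irreducible over Q: it has no rational root (each ±√14 ± √231 is irrational), and any factorization into two quadratics over Q would force √(3234) ∈ Q (pairing opposite roots) or √14, √231 ∈ Q (other pairings), all impossible. Hence [Q(γ):Q] = 4 = [Q(√14, √231):Q], so Q(γ) = Q(√14, √231).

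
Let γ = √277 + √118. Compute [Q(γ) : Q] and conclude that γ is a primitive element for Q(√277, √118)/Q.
[Q(γ) : Q] = 4 (equivalently, Q(γ) = Q(√277, √118))

Obviously Q(γ) ⊆ Q(√277, √118), and [Q(√277, √118):Q] = 4 (since 277, 118 are distinct squarefree integers > 1 with 32686 not a perfect square). To show equality we compute the minimal polynomial of γ. From γ = √277 + √118: γ^2 = 277 + 2√(32686) + 118 = 395 + 2√(32686), so γ^2 - 395 = 2√(32686); squaring, (γ^2 - 395)^2 = 4·32686, i.e. γ^4 - 790γ^2 + 156025 - 130744 = 0, i.e. γ^4 - 790γ^2 + 25281 = 0. So γ is a root of x^4 - 790x^2 + 25281. This polynomial is irreducible over Q: it has no rational root (each ±√277 ± √118 is irrational), and any factorization into two quadratics over Q would force √(32686) ∈ Q (pairing opposite roots) or √277, √118 ∈ Q (other pairings), all impossible. Hence [Q(γ):Q] = 4 = [Q(√277, √118):Q], so Q(γ) = Q(√277, √118).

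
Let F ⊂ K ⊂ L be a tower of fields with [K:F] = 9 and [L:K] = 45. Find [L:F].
[L:F] = 405

The tower law says that for any tower of field extensions F ⊂ K ⊂ L with finite degrees, [L:F] = [L:K] · [K:F]. Here this gives [L:F] = 45 · 9 = 405.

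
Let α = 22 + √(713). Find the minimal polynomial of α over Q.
m_α(x) = x^2 - 44x - 229

From α - 22 = √(713), squaring gives (α - 22)^2 = 713, i.e. α^2 - 44α + 484 = 713, so α^2 - 44α - 229 = 0. The discriminant of x^2 - 44x - 229 is (-44)^2 - 4·(-229) = 1936 + 916 = 2852, and 4·(713) is not a perfect square in Q since 713 is squarefree and ≠ 1. Hence x^2 - 44x - 229 is irreducible over Q and is the minimal polynomial of α.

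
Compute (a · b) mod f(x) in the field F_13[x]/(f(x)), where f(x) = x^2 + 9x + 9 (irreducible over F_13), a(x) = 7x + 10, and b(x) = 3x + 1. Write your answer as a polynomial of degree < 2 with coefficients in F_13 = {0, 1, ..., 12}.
a · b ≡ 4x + 3 (mod f(x))

Multiply in F_13[x]: a(x)·b(x) = (7x + 10)·(3x + 1) = 8x^2 + 11x + 10. This has degree ≥ 2, so divide by f(x) over F_13: 8x^2 + 11x + 10 = (8)·(x^2 + 9x + 9) + (4x + 3). Hence a·b ≡ 4x + 3 (mod f). (F_13[x]/(f) is a field with 13^2 = 169 elements since f is irreducible of degree 2.)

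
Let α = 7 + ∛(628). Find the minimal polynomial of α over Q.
m_α(x) = x^3 - 21x^2 + 147x - 971

Set β = α - 7 = ∛(628), so β^3 = 628. Then (α - 7)^3 - 628 = 0, i.e. α is a root of g(x) = (x - 7)^3 - 628 = x^3 - 21x^2 + 147x - 971. Since g(x) = h(x - 7) where h(x) = x^3 - 628, and h is irreducible over Q (because 628 is not a perfect cube, so h has no rational root, and a monic cubic with no rational root is irreducible), g is also irreducible (irreducibility is preserved under the substitution x → x - 7). Hence m_α(x) = x^3 - 21x^2 + 147x - 971.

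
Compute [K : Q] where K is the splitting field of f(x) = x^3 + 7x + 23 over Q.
[K : Q] = 6

By the rational root test, any rational root of the monic integer polynomial f(x) = x^3 + 7x + 23 must be an integer dividing the constant term 23, i.e. one of ±{1, 23}. Evaluating: f(1) = 31, f(-1) = 15, f(23) = 12351, f(-23) = -12305; none is 0, so f has no rational root and is therefore irreducible over Q (a cubic with no linear factor over a field is irreducible). For an irreducible cubic, the Galois group is A_3 or S_3 according as the discriminant disc(f) = -4a^3 - 27b^2 = -4·(7)^3 - 27·(23)^2 = -15655 is or is not a square in Q. Here disc(f) = -15655 is not a perfect square in Q, so the Galois group of f over Q is not contained in A_3 and must be all of S_3. The splitting field has degree |S_3| = 6 over Q, so [K : Q] = 6.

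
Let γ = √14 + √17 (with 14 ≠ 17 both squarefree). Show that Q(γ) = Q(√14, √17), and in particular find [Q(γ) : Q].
[Q(γ) : Q] = 4 (equivalently, Q(γ) = Q(√14, √17))

Obviously Q(γ) ⊆ Q(√14, √17), and [Q(√14, √17):Q] = 4 (since 14, 17 are distinct squarefree integers > 1 with 238 not a perfect square). To show equality we compute the minimal polynomial of γ. From γ = √14 + √17: γ^2 = 14 + 2√(238) + 17 = 31 + 2√(238), so γ^2 - 31 = 2√(238); squaring, (γ^2 - 31)^2 = 4·238, i.e. γ^4 - 62γ^2 + 961 - 952 = 0, i.e. γ^4 - 62γ^2 + 9 = 0. So γ is a root of x^4 - 62x^2 + 9. This polynomial is irreducible over Q: it has no rational root (each ±√14 ± √17 is irrational), and any factorization into two quadratics over Q would force √(238) ∈ Q (pairing opposite roots) or √14, √17 ∈ Q (other pairings), all impossible. Hence [Q(γ):Q] = 4 = [Q(√14, √17):Q], so Q(γ) = Q(√14, √17).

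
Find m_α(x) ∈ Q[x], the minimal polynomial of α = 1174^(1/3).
m_α(x) = x^3 - 1174

α satisfies α^3 = 1174, so x^3 - 1174 annihilates α. By the rational root test, a rational root p/q (in lowest terms) of x^3 - 1174 would satisfy p^3 = 1174 q^3, forcing q = 1 and p^3 = 1174; but 1174 is not a perfect cube, contradiction. A monic cubic over Q with no rational root is irreducible (any nontrivial factorization would include a linear factor). Hence x^3 - 1174 is the minimal polynomial of α, and in particular [Q(α):Q] = 3.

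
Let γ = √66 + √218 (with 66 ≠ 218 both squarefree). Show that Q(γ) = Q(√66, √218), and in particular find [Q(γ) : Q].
[Q(γ) : Q] = 4 (equivalently, Q(γ) = Q(√66, √218))

Obviously Q(γ) ⊆ Q(√66, √218), and [Q(√66, √218):Q] = 4 (since 66, 218 are distinct squarefree integers > 1 with 14388 not a perfect square). To show equality we compute the minimal polynomial of γ. From γ = √66 + √218: γ^2 = 66 + 2√(14388) + 218 = 284 + 2√(14388), so γ^2 - 284 = 2√(14388); squaring, (γ^2 - 284)^2 = 4·14388, i.e. γ^4 - 568γ^2 + 80656 - 57552 = 0, i.e. γ^4 - 568γ^2 + 23104 = 0. So γ is a root of x^4 - 568x^2 + 23104. This polynomial is irreducible over Q: it has no rational root (each ±√66 ± √218 is irrational), and any factorization into two quadratics over Q would force √(14388) ∈ Q (pairing opposite roots) or √66, √218 ∈ Q (other pairings), all impossible. Hence [Q(γ):Q] = 4 = [Q(√66, √218):Q], so Q(γ) = Q(√66, √218).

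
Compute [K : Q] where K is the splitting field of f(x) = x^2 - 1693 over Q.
[K : Q] = 2

f(x) = x^2 - 1693 factors as (x - √1693)(x + √1693). The splitting field is K = Q(√1693). Since 1693 is squarefree and > 1, it is not a perfect square, so x^2 - 1693 is irreducible over Q and [Q(√1693) : Q] = 2. Hence [K : Q] = 2.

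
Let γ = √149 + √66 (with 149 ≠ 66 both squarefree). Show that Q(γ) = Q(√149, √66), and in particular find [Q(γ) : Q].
[Q(γ) : Q] = 4 (equivalently, Q(γ) = Q(√149, √66))

Obviously Q(γ) ⊆ Q(√149, √66), and [Q(√149, √66):Q] = 4 (since 149, 66 are distinct squarefree integers > 1 with 9834 not a perfect square). To show equality we compute the minimal polynomial of γ. From γ = √149 + √66: γ^2 = 149 + 2√(9834) + 66 = 215 + 2√(9834), so γ^2 - 215 = 2√(9834); squaring, (γ^2 - 215)^2 = 4·9834, i.e. γ^4 - 430γ^2 + 46225 - 39336 = 0, i.e. γ^4 - 430γ^2 + 6889 = 0. So γ is a root of x^4 - 430x^2 + 6889. This polynomial is irreducible over Q: it has no rational root (each ±√149 ± √66 is irrational), and any factorization into two quadratics over Q would force √(9834) ∈ Q (pairing opposite roots) or √149, √66 ∈ Q (other pairings), all impossible. Hence [Q(γ):Q] = 4 = [Q(√149, √66):Q], so Q(γ) = Q(√149, √66).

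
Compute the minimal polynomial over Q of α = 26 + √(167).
m_α(x) = x^2 - 52x + 509

From α - 26 = √(167), squaring gives (α - 26)^2 = 167, i.e. α^2 - 52α + 676 = 167, so α^2 - 52α + 509 = 0. The discriminant of x^2 - 52x + 509 is (-52)^2 - 4·(509) = 2704 - 2036 = 668, and 4·(167) is not a perfect square in Q since 167 is squarefree and ≠ 1. Hence x^2 - 52x + 509 is irreducible over Q and is the minimal polynomial of α.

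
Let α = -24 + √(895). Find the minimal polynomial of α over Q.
m_α(x) = x^2 + 48x - 319

From α + 24 = √(895), squaring gives (α + 24)^2 = 895, i.e. α^2 + 48α + 576 = 895, so α^2 + 48α - 319 = 0. The discriminant of x^2 + 48x - 319 is (48)^2 - 4·(-319) = 2304 + 1276 = 3580, and 4·(895) is not a perfect square in Q since 895 is squarefree and ≠ 1. Hence x^2 + 48x - 319 is irreducible over Q and is the minimal polynomial of α.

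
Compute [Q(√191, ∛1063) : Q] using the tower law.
[Q(√191, ∛1063) : Q] = 6

Let L = Q(√191, ∛1063). Since Q(√191) ⊂ L and [Q(√191):Q] = 2, the tower law gives 2 | [L:Q]. Likewise Q(∛1063) ⊂ L with [Q(∛1063):Q] = 3 (because 1063 is not a perfect cube), so 3 | [L:Q]. As gcd(2,3) = 1, [L:Q] is divisible by 6. Conversely L is generated over Q by √191 and ∛1063, so [L:Q] ≤ 2·3 = 6. Therefore [Q(√191, ∛1063) : Q] = 6.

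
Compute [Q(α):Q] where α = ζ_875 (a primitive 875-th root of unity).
[Q(α):Q] = 600

The minimal polynomial of ζ_875 over Q is the 875-th cyclotomic polynomial Φ_875(x), which is irreducible over Q and has degree φ(875) = 600. Hence [Q(α):Q] = φ(875) = 600.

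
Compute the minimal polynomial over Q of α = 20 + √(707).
m_α(x) = x^2 - 40x - 307

From α - 20 = √(707), squaring gives (α - 20)^2 = 707, i.e. α^2 - 40α + 400 = 707, so α^2 - 40α - 307 = 0. The discriminant of x^2 - 40x - 307 is (-40)^2 - 4·(-307) = 1600 + 1228 = 2828, and 4·(707) is not a perfect square in Q since 707 is squarefree and ≠ 1. Hence x^2 - 40x - 307 is irreducible over Q and is the minimal polynomial of α.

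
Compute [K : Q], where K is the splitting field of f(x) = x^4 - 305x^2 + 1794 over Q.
[K : Q] = 4

Solving the quadratic in x^2: x^2 = (305 ± √(305^2 - 4·1794))/2 = (305 ± √85849)/2 = (305 ± 293)/2, giving x^2 = 6 or x^2 = 299. So f(x) = (x^2 - 6)(x^2 - 299) and the roots of f are ±√6, ±√299. Hence the splitting field is K = Q(√6, √299). Since 6 and 299 are distinct squarefree integers > 1, their product 1794 is not a perfect square, so √299 ∉ Q(√6). By the tower law [K:Q] = [Q(√6,√299):Q(√6)] · [Q(√6):Q] = 2 · 2 = 4.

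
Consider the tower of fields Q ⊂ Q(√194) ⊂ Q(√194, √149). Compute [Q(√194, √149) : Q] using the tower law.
[Q(√194, √149) : Q] = 4

[Q(√194):Q] = 2 (min poly x^2 - 194, irreducible since 194 is squarefree > 1). For the top step, suppose √149 ∈ Q(√194), say √149 = c + d√194 with c, d ∈ Q. Squaring: 149 = c^2 + 194d^2 + 2cd√194. Since √194 ∉ Q this forces 2cd = 0. If d = 0 then √149 = c ∈ Q, contradicting 149 squarefree > 1. If c = 0 then 149 = 194d^2, so 194·149 = (194d)^2 is a perfect square in Q — but 194·149 = 28906 is not a perfect square (since 194 and 149 are distinct squarefree integers). Contradiction. Hence √149 ∉ Q(√194), so x^2 - 149 stays irreducible over Q(√194) and [Q(√194, √149) : Q(√194)] = 2. By the tower law, [Q(√194, √149) : Q] = 2 · 2 = 4.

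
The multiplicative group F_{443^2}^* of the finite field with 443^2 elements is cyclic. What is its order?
|F_{443^2}^*| = 196248

F_{443^2} has 443^2 = 196249 elements; its multiplicative group consists of all nonzero elements, so |F_{443^2}^*| = 196249 - 1 = 196248. (It is cyclic since any finite subgroup of the multiplicative group of a field is cyclic.)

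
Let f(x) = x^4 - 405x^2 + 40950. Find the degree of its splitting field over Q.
[K : Q] = 4

Solving the quadratic in x^2: x^2 = (405 ± √(405^2 - 4·40950))/2 = (405 ± √225)/2 = (405 ± 15)/2, giving x^2 = 210 or x^2 = 195. So f(x) = (x^2 - 210)(x^2 - 195) and the roots of f are ±√210, ±√195. Hence the splitting field is K = Q(√210, √195). Since 210 and 195 are distinct squarefree integers > 1, their product 40950 is not a perfect square, so √195 ∉ Q(√210). By the tower law [K:Q] = [Q(√210,√195):Q(√210)] · [Q(√210):Q] = 2 · 2 = 4.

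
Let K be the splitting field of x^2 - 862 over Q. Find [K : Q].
[K : Q] = 2

f(x) = x^2 - 862 factors as (x - √862)(x + √862). The splitting field is K = Q(√862). Since 862 is squarefree and > 1, it is not a perfect square, so x^2 - 862 is irreducible over Q and [Q(√862) : Q] = 2. Hence [K : Q] = 2.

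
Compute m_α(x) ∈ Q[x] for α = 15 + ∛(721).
m_α(x) = x^3 - 45x^2 + 675x - 4096

Set β = α - 15 = ∛(721), so β^3 = 721. Then (α - 15)^3 - 721 = 0, i.e. α is a root of g(x) = (x - 15)^3 - 721 = x^3 - 45x^2 + 675x - 4096. Since g(x) = h(x - 15) where h(x) = x^3 - 721, and h is irreducible over Q (because 721 is not a perfect cube, so h has no rational root, and a monic cubic with no rational root is irreducible), g is also irreducible (irreducibility is preserved under the substitution x → x - 15). Hence m_α(x) = x^3 - 45x^2 + 675x - 4096.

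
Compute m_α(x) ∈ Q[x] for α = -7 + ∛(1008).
m_α(x) = x^3 + 21x^2 + 147x - 665

Set β = α + 7 = ∛(1008), so β^3 = 1008. Then (α + 7)^3 - 1008 = 0, i.e. α is a root of g(x) = (x + 7)^3 - 1008 = x^3 + 21x^2 + 147x - 665. Since g(x) = h(x + 7) where h(x) = x^3 - 1008, and h is irreducible over Q (because 1008 is not a perfect cube, so h has no rational root, and a monic cubic with no rational root is irreducible), g is also irreducible (irreducibility is preserved under the substitution x → x + 7). Hence m_α(x) = x^3 + 21x^2 + 147x - 665.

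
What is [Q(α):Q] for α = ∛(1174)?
[Q(α):Q] = 3

The minimal polynomial of α is x^3 - 1174, irreducible over Q since 1174 is not a perfect cube (so x^3 - 1174 has no rational root). Hence [Q(α):Q] = deg(m_α) = 3.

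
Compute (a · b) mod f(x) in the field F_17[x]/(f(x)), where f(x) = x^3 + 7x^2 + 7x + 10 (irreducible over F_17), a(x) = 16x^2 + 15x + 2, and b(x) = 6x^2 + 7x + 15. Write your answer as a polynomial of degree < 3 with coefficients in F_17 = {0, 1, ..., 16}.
a · b ≡ 2x + 4 (mod f(x))

Multiply in F_17[x]: a(x)·b(x) = (16x^2 + 15x + 2)·(6x^2 + 7x + 15) = 11x^4 + 15x^3 + x + 13. This has degree ≥ 3, so divide by f(x) over F_17: 11x^4 + 15x^3 + x + 13 = (11x + 6)·(x^3 + 7x^2 + 7x + 10) + (2x + 4). Hence a·b ≡ 2x + 4 (mod f). (F_17[x]/(f) is a field with 17^3 = 4913 elements since f is irreducible of degree 3.)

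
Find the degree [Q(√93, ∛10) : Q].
[Q(√93, ∛10) : Q] = 6

Let L = Q(√93, ∛10). Since Q(√93) ⊂ L and [Q(√93):Q] = 2, the tower law gives 2 | [L:Q]. Likewise Q(∛10) ⊂ L with [Q(∛10):Q] = 3 (because 10 is not a perfect cube), so 3 | [L:Q]. As gcd(2,3) = 1, [L:Q] is divisible by 6. Conversely L is generated over Q by √93 and ∛10, so [L:Q] ≤ 2·3 = 6. Therefore [Q(√93, ∛10) : Q] = 6.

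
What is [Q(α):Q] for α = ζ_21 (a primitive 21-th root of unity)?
[Q(α):Q] = 12

The minimal polynomial of ζ_21 over Q is the 21-th cyclotomic polynomial Φ_21(x), which is irreducible over Q and has degree φ(21) = 12. Hence [Q(α):Q] = φ(21) = 12.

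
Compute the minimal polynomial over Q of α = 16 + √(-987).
m_α(x) = x^2 - 32x + 1243

From α - 16 = √(-987), squaring gives (α - 16)^2 = -987, i.e. α^2 - 32α + 256 = -987, so α^2 - 32α + 1243 = 0. The discriminant of x^2 - 32x + 1243 is (-32)^2 - 4·(1243) = 1024 - 4972 = -3948, and 4·(-987) is not a perfect square in Q since -987 is squarefree and ≠ 1. Hence x^2 - 32x + 1243 is irreducible over Q and is the minimal polynomial of α.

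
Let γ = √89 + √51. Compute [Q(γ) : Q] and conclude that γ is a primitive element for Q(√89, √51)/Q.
[Q(γ) : Q] = 4 (equivalently, Q(γ) = Q(√89, √51))

Obviously Q(γ) ⊆ Q(√89, √51), and [Q(√89, √51):Q] = 4 (since 89, 51 are distinct squarefree integers > 1 with 4539 not a perfect square). To show equality we compute the minimal polynomial of γ. From γ = √89 + √51: γ^2 = 89 + 2√(4539) + 51 = 140 + 2√(4539), so γ^2 - 140 = 2√(4539); squaring, (γ^2 - 140)^2 = 4·4539, i.e. γ^4 - 280γ^2 + 19600 - 18156 = 0, i.e. γ^4 - 280γ^2 + 1444 = 0. So γ is a root of x^4 - 280x^2 + 1444. This polynomial is irreducible over Q: it has no rational root (each ±√89 ± √51 is irrational), and any factorization into two quadratics over Q would force √(4539) ∈ Q (pairing opposite roots) or √89, √51 ∈ Q (other pairings), all impossible. Hence [Q(γ):Q] = 4 = [Q(√89, √51):Q], so Q(γ) = Q(√89, √51).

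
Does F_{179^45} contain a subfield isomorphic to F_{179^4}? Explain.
No: F_{179^4} is not a subfield of F_{179^45}

F_{p^m} embeds in F_{p^n} iff m | n. Here 4 ∤ 45 (since 45 = 11·4 + 1 with remainder 1 ≠ 0), so F_{179^4} is not a subfield of F_{179^45}. Equivalently: if it were, the tower law would give 4 = [F_{179^4}:F_179] dividing [F_{179^45}:F_179] = 45, contradiction.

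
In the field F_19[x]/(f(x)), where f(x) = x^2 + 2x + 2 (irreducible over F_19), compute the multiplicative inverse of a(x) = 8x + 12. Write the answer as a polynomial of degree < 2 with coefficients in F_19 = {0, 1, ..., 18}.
a(x)^(-1) ≡ 17x + 18 (mod f(x))

Since f is irreducible over F_19, F_19[x]/(f) is a field and a(x) ≠ 0 has an inverse. Apply the extended Euclidean algorithm to f(x) and a(x) in F_19[x]: f(x) = (12x + 6)·a(x) + (6). The last nonzero remainder is the constant 6 = gcd(f, a) in F_19. Back-substituting through the division chain expresses 6 = s(x)·a(x) + t(x)·f(x) with s(x) ≡ 7x + 13 (mod f), so (7x + 13)·a(x) ≡ 6 (mod f). Multiplying by 6^(-1) ≡ 16 in F_19 gives a(x)^(-1) ≡ 16·(7x + 13) ≡ 17x + 18 (mod f). Check: (8x + 12)·(17x + 18) = 3x^2 + 6x + 7 ≡ 1 (mod x^2 + 2x + 2).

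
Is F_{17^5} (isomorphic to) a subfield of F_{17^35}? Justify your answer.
Yes: F_{17^5} is a subfield of F_{17^35}

F_{p^m} embeds in F_{p^n} iff m | n (since F_{p^n} is the splitting field of x^(p^n) - x, and F_{p^m} ⊂ F_{p^n} forces p^n to be a power of p^m, i.e. m | n; conversely if m | n then every root of x^(p^m) - x is a root of x^(p^n) - x). Here 5 | 35 (since 35 = 7·5), so F_{17^5} is a subfield of F_{17^35}, and [F_{17^35} : F_{17^5}] = 35/5 = 7.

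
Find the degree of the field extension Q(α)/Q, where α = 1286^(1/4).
[Q(α):Q] = 4

α is a root of x^4 - 1286. By Eisenstein's criterion at the prime p = 2 (which divides the constant term 1286 but p^2 = 4 does not, since 1286 is squarefree), x^4 - 1286 is irreducible over Q. Hence [Q(α):Q] = 4.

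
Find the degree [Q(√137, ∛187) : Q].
[Q(√137, ∛187) : Q] = 6

Let L = Q(√137, ∛187). Since Q(√137) ⊂ L and [Q(√137):Q] = 2, the tower law gives 2 | [L:Q]. Likewise Q(∛187) ⊂ L with [Q(∛187):Q] = 3 (because 187 is not a perfect cube), so 3 | [L:Q]. As gcd(2,3) = 1, [L:Q] is divisible by 6. Conversely L is generated over Q by √137 and ∛187, so [L:Q] ≤ 2·3 = 6. Therefore [Q(√137, ∛187) : Q] = 6.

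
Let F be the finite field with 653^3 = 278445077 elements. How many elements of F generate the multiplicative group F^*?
There are φ(278445076) = 103716288 primitive elements

F_q^* is cyclic of order q - 1 = 278445076. A cyclic group of order m has exactly φ(m) generators. Here m = 278445076 = 2^2 · 7 · 13^2 · 19^2 · 163, so the number of primitive elements is φ(278445076) = 103716288.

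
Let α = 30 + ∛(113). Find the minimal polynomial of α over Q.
m_α(x) = x^3 - 90x^2 + 2700x - 27113

Set β = α - 30 = ∛(113), so β^3 = 113. Then (α - 30)^3 - 113 = 0, i.e. α is a root of g(x) = (x - 30)^3 - 113 = x^3 - 90x^2 + 2700x - 27113. Since g(x) = h(x - 30) where h(x) = x^3 - 113, and h is irreducible over Q (because 113 is not a perfect cube, so h has no rational root, and a monic cubic with no rational root is irreducible), g is also irreducible (irreducibility is preserved under the substitution x → x - 30). Hence m_α(x) = x^3 - 90x^2 + 2700x - 27113.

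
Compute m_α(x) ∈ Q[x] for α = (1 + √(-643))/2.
m_α(x) = x^2 - x + 161

From 2α - 1 = √(-643), squaring gives (2α - 1)^2 = -643, i.e. 4α^2 - 4α + 1 = -643, so α^2 - α + (1 + 643)/4 = 0. Since -643 ≡ 1 (mod 4), (1 + 643)/4 = 161 ∈ Z. The polynomial x^2 - x + 161 has discriminant 1 - 4·(161) = -643, which is not a perfect square in Q (d = -643 is squarefree and ≠ 1), so x^2 - x + 161 is irreducible over Q. It is the minimal polynomial of α.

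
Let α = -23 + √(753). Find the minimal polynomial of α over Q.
m_α(x) = x^2 + 46x - 224

From α + 23 = √(753), squaring gives (α + 23)^2 = 753, i.e. α^2 + 46α + 529 = 753, so α^2 + 46α - 224 = 0. The discriminant of x^2 + 46x - 224 is (46)^2 - 4·(-224) = 2116 + 896 = 3012, and 4·(753) is not a perfect square in Q since 753 is squarefree and ≠ 1. Hence x^2 + 46x - 224 is irreducible over Q and is the minimal polynomial of α.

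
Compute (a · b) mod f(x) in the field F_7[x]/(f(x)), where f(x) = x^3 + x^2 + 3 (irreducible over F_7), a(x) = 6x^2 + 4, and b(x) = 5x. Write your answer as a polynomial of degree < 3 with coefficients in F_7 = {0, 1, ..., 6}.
a · b ≡ 5x^2 + 6x + 1 (mod f(x))

Multiply in F_7[x]: a(x)·b(x) = (6x^2 + 4)·(5x) = 2x^3 + 6x. This has degree ≥ 3, so divide by f(x) over F_7: 2x^3 + 6x = (2)·(x^3 + x^2 + 3) + (5x^2 + 6x + 1). Hence a·b ≡ 5x^2 + 6x + 1 (mod f). (F_7[x]/(f) is a field with 7^3 = 343 elements since f is irreducible of degree 3.)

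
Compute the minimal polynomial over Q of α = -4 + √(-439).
m_α(x) = x^2 + 8x + 455

From α + 4 = √(-439), squaring gives (α + 4)^2 = -439, i.e. α^2 + 8α + 16 = -439, so α^2 + 8α + 455 = 0. The discriminant of x^2 + 8x + 455 is (8)^2 - 4·(455) = 64 - 1820 = -1756, and 4·(-439) is not a perfect square in Q since -439 is squarefree and ≠ 1. Hence x^2 + 8x + 455 is irreducible over Q and is the minimal polynomial of α.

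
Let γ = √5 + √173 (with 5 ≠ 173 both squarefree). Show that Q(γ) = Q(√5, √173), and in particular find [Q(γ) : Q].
[Q(γ) : Q] = 4 (equivalently, Q(γ) = Q(√5, √173))

Obviously Q(γ) ⊆ Q(√5, √173), and [Q(√5, √173):Q] = 4 (since 5, 173 are distinct squarefree integers > 1 with 865 not a perfect square). To show equality we compute the minimal polynomial of γ. From γ = √5 + √173: γ^2 = 5 + 2√(865) + 173 = 178 + 2√(865), so γ^2 - 178 = 2√(865); squaring, (γ^2 - 178)^2 = 4·865, i.e. γ^4 - 356γ^2 + 31684 - 3460 = 0, i.e. γ^4 - 356γ^2 + 28224 = 0. So γ is a root of x^4 - 356x^2 + 28224. This polynomial is irreducible over Q: it has no rational root (each ±√5 ± √173 is irrational), and any factorization into two quadratics over Q would force √(865) ∈ Q (pairing opposite roots) or √5, √173 ∈ Q (other pairings), all impossible. Hence [Q(γ):Q] = 4 = [Q(√5, √173):Q], so Q(γ) = Q(√5, √173).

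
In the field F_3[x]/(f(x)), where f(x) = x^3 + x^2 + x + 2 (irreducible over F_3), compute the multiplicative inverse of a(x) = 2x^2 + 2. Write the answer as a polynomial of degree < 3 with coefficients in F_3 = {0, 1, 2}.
a(x)^(-1) ≡ x + 1 (mod f(x))

Since f is irreducible over F_3, F_3[x]/(f) is a field and a(x) ≠ 0 has an inverse. Apply the extended Euclidean algorithm to f(x) and a(x) in F_3[x]: f(x) = (2x + 2)·a(x) + (1). The last nonzero remainder is the constant 1 = gcd(f, a) in F_3. Back-substituting through the division chain expresses 1 = s(x)·a(x) + t(x)·f(x) with s(x) ≡ x + 1 (mod f), so a(x)^(-1) ≡ s(x) = x + 1 (mod f). Check: (2x^2 + 2)·(x + 1) = 2x^3 + 2x^2 + 2x + 2 ≡ 1 (mod x^3 + x^2 + x + 2).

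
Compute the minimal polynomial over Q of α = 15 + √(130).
m_α(x) = x^2 - 30x + 95

From α - 15 = √(130), squaring gives (α - 15)^2 = 130, i.e. α^2 - 30α + 225 = 130, so α^2 - 30α + 95 = 0. The discriminant of x^2 - 30x + 95 is (-30)^2 - 4·(95) = 900 - 380 = 520, and 4·(130) is not a perfect square in Q since 130 is squarefree and ≠ 1. Hence x^2 - 30x + 95 is irreducible over Q and is the minimal polynomial of α.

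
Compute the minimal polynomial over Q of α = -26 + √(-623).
m_α(x) = x^2 + 52x + 1299

From α + 26 = √(-623), squaring gives (α + 26)^2 = -623, i.e. α^2 + 52α + 676 = -623, so α^2 + 52α + 1299 = 0. The discriminant of x^2 + 52x + 1299 is (52)^2 - 4·(1299) = 2704 - 5196 = -2492, and 4·(-623) is not a perfect square in Q since -623 is squarefree and ≠ 1. Hence x^2 + 52x + 1299 is irreducible over Q and is the minimal polynomial of α.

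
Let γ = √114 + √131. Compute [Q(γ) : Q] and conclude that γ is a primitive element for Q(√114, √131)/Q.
[Q(γ) : Q] = 4 (equivalently, Q(γ) = Q(√114, √131))

Obviously Q(γ) ⊆ Q(√114, √131), and [Q(√114, √131):Q] = 4 (since 114, 131 are distinct squarefree integers > 1 with 14934 not a perfect square). To show equality we compute the minimal polynomial of γ. From γ = √114 + √131: γ^2 = 114 + 2√(14934) + 131 = 245 + 2√(14934), so γ^2 - 245 = 2√(14934); squaring, (γ^2 - 245)^2 = 4·14934, i.e. γ^4 - 490γ^2 + 60025 - 59736 = 0, i.e. γ^4 - 490γ^2 + 289 = 0. So γ is a root of x^4 - 490x^2 + 289. This polynomial is irreducible over Q: it has no rational root (each ±√114 ± √131 is irrational), and any factorization into two quadratics over Q would force √(14934) ∈ Q (pairing opposite roots) or √114, √131 ∈ Q (other pairings), all impossible. Hence [Q(γ):Q] = 4 = [Q(√114, √131):Q], so Q(γ) = Q(√114, √131).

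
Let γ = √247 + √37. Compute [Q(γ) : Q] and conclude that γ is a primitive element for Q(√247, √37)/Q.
[Q(γ) : Q] = 4 (equivalently, Q(γ) = Q(√247, √37))

Obviously Q(γ) ⊆ Q(√247, √37), and [Q(√247, √37):Q] = 4 (since 247, 37 are distinct squarefree integers > 1 with 9139 not a perfect square). To show equality we compute the minimal polynomial of γ. From γ = √247 + √37: γ^2 = 247 + 2√(9139) + 37 = 284 + 2√(9139), so γ^2 - 284 = 2√(9139); squaring, (γ^2 - 284)^2 = 4·9139, i.e. γ^4 - 568γ^2 + 80656 - 36556 = 0, i.e. γ^4 - 568γ^2 + 44100 = 0. So γ is a root of x^4 - 568x^2 + 44100. This polynomial is irreducible over Q: it has no rational root (each ±√247 ± √37 is irrational), and any factorization into two quadratics over Q would force √(9139) ∈ Q (pairing opposite roots) or √247, √37 ∈ Q (other pairings), all impossible. Hence [Q(γ):Q] = 4 = [Q(√247, √37):Q], so Q(γ) = Q(√247, √37).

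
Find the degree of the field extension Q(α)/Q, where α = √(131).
[Q(α):Q] = 2

[Q(α):Q] equals the degree of the minimal polynomial of α. Here α^2 = 131 and x^2 - 131 is irreducible (d = 131 is squarefree, ≠ 1, hence not a square), so deg(m_α) = 2. Thus [Q(α):Q] = 2.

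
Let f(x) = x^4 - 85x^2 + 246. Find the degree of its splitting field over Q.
[K : Q] = 4

Solving the quadratic in x^2: x^2 = (85 ± √(85^2 - 4·246))/2 = (85 ± √6241)/2 = (85 ± 79)/2, giving x^2 = 82 or x^2 = 3. So f(x) = (x^2 - 82)(x^2 - 3) and the roots of f are ±√82, ±√3. Hence the splitting field is K = Q(√82, √3). Since 82 and 3 are distinct squarefree integers > 1, their product 246 is not a perfect square, so √3 ∉ Q(√82). By the tower law [K:Q] = [Q(√82,√3):Q(√82)] · [Q(√82):Q] = 2 · 2 = 4.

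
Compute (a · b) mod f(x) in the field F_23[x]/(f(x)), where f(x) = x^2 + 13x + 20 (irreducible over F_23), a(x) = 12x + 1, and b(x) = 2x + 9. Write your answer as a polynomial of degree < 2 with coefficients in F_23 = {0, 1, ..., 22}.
a · b ≡ 5x + 12 (mod f(x))

Multiply in F_23[x]: a(x)·b(x) = (12x + 1)·(2x + 9) = x^2 + 18x + 9. This has degree ≥ 2, so divide by f(x) over F_23: x^2 + 18x + 9 = (1)·(x^2 + 13x + 20) + (5x + 12). Hence a·b ≡ 5x + 12 (mod f). (F_23[x]/(f) is a field with 23^2 = 529 elements since f is irreducible of degree 2.)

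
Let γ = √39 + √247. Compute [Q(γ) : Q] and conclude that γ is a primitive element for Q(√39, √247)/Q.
[Q(γ) : Q] = 4 (equivalently, Q(γ) = Q(√39, √247))

Obviously Q(γ) ⊆ Q(√39, √247), and [Q(√39, √247):Q] = 4 (since 39, 247 are distinct squarefree integers > 1 with 9633 not a perfect square). To show equality we compute the minimal polynomial of γ. From γ = √39 + √247: γ^2 = 39 + 2√(9633) + 247 = 286 + 2√(9633), so γ^2 - 286 = 2√(9633); squaring, (γ^2 - 286)^2 = 4·9633, i.e. γ^4 - 572γ^2 + 81796 - 38532 = 0, i.e. γ^4 - 572γ^2 + 43264 = 0. So γ is a root of x^4 - 572x^2 + 43264. This polynomial is irreducible over Q: it has no rational root (each ±√39 ± √247 is irrational), and any factorization into two quadratics over Q would force √(9633) ∈ Q (pairing opposite roots) or √39, √247 ∈ Q (other pairings), all impossible. Hence [Q(γ):Q] = 4 = [Q(√39, √247):Q], so Q(γ) = Q(√39, √247).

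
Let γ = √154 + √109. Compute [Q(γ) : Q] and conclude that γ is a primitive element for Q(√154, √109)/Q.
[Q(γ) : Q] = 4 (equivalently, Q(γ) = Q(√154, √109))

Obviously Q(γ) ⊆ Q(√154, √109), and [Q(√154, √109):Q] = 4 (since 154, 109 are distinct squarefree integers > 1 with 16786 not a perfect square). To show equality we compute the minimal polynomial of γ. From γ = √154 + √109: γ^2 = 154 + 2√(16786) + 109 = 263 + 2√(16786), so γ^2 - 263 = 2√(16786); squaring, (γ^2 - 263)^2 = 4·16786, i.e. γ^4 - 526γ^2 + 69169 - 67144 = 0, i.e. γ^4 - 526γ^2 + 2025 = 0. So γ is a root of x^4 - 526x^2 + 2025. This polynomial is irreducible over Q: it has no rational root (each ±√154 ± √109 is irrational), and any factorization into two quadratics over Q would force √(16786) ∈ Q (pairing opposite roots) or √154, √109 ∈ Q (other pairings), all impossible. Hence [Q(γ):Q] = 4 = [Q(√154, √109):Q], so Q(γ) = Q(√154, √109).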